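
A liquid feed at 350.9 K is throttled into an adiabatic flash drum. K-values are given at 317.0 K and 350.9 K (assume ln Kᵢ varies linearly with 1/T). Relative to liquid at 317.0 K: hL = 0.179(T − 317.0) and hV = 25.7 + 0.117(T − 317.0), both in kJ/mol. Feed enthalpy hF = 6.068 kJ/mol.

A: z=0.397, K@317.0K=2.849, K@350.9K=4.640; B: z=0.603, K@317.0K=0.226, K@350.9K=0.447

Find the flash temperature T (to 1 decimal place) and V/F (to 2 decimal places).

T = 319.8 K, V/F = 0.22

Adiabatic flash: solve Rachford–Rice at each trial T, then check hF = ψ·hV(T) + (1−ψ)·hL(T).
  T = 317.0 K: K = (2.849, 0.226), RR gives ψ = 0.187, H_out = 4.801 kJ/mol
  T = 350.9 K: K = (4.640, 0.447), RR gives ψ = 0.552, H_out = 19.100 kJ/mol
  T = 333.9 K: K = (3.678, 0.323), RR gives ψ = 0.361, H_out = 11.933 kJ/mol
  T = 325.4 K: K = (3.246, 0.271), RR gives ψ = 0.276, H_out = 8.458 kJ/mol
  T = 321.2 K: K = (3.043, 0.248), RR gives ψ = 0.233, H_out = 6.672 kJ/mol
  T = 319.1 K: K = (2.945, 0.237), RR gives ψ = 0.210, H_out = 5.750 kJ/mol
Linear interpolation between T = 319.1 (H_out = 5.750) and T = 321.2 (H_out = 6.672) on hF = 6.068 gives T ≈ 319.8 K, at which ψ = 0.22.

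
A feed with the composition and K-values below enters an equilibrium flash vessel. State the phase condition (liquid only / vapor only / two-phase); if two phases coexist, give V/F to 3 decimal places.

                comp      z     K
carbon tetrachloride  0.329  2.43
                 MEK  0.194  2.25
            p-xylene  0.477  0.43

ΣzᵢKᵢ = 1.441; Σzᵢ/Kᵢ = 1.331.
Both exceed 1, so a two-phase solution exists.
Material balance + equilibrium reduce to Σ zᵢ(Kᵢ−1)/(1+ψ(Kᵢ−1)) = 0.
Iterate (Newton) starting at ψ = 0.56:
  ψ = 0.560: g = 0.0045, g' = -0.647 → ψ = 0.567
Converged at ψ = 0.567.

two-phase, V/F = 0.567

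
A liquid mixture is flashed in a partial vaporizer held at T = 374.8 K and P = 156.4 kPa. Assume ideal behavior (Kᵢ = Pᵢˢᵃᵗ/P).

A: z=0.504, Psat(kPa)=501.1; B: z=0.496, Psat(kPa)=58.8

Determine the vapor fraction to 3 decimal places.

ψ = 0.583

Raoult's law: Kᵢ = Pᵢˢᵃᵗ/P = Pᵢˢᵃᵗ/156.4.
  K_A = 501.1/156.4 = 3.20396, K_B = 58.8/156.4 = 0.37596
Material balance + equilibrium reduce to Σ zᵢ(Kᵢ−1)/(1+ψ(Kᵢ−1)) = 0.
g(0) = ΣzᵢKᵢ − 1 = 0.801 and g(1) = 1 − Σzᵢ/Kᵢ = -0.477, so a root lies in (0, 1).
Newton iteration, ψ⁰ = 0.5:
  ψ = 0.500: g = 0.0785, g' = -0.962 → ψ = 0.582
  ψ = 0.582: g = 0.0009, g' = -0.946 → ψ = 0.583
Converged at ψ = 0.583.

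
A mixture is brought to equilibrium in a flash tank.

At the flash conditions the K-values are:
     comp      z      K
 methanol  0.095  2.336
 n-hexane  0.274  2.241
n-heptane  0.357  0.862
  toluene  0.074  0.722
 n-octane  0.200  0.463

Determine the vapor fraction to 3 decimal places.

ψ = 0.686

Rachford–Rice: g(ψ) = Σ zᵢ(Kᵢ−1)/(1+ψ(Kᵢ−1)) = 0.
Feasibility: ΣzᵢKᵢ = 1.290, Σzᵢ/Kᵢ = 1.112 — both > 1, two phases present.
Iterate (Newton) starting at ψ = 0.5:
  ψ = 0.500: g = 0.0623, g' = -0.345 → ψ = 0.681
  ψ = 0.681: g = 0.0018, g' = -0.331 → ψ = 0.686
Converged at ψ = 0.686.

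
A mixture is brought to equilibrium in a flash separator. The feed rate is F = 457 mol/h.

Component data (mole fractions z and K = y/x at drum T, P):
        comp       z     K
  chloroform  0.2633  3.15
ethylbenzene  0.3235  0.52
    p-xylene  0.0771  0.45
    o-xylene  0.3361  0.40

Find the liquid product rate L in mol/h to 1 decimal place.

Newton–Raphson from ψ = 0.5:
  ψ = 0.5000: g = -0.27807, g' = -0.7030 → ψ = 0.1045
  ψ = 0.1045: g = 0.03866, g' = -1.0582 → ψ = 0.1410
  ψ = 0.1410: g = 0.00159, g' = -0.9743 → ψ = 0.1426
Converged at ψ = 0.1426.
Then V = ψ·F = 0.1426·457 = 65.2 mol/h and L = F − V = 391.8 mol/h.

L = 391.8 mol/h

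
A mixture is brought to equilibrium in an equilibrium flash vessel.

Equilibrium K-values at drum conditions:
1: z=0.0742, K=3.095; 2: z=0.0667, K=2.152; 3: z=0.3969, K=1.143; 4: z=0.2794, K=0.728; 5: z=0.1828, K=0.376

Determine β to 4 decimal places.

β = 0.2493

Material balance + equilibrium reduce to Σ zᵢ(Kᵢ−1)/(1+β(Kᵢ−1)) = 0.
Feasibility: ΣzᵢKᵢ = 1.0990, Σzᵢ/Kᵢ = 1.2722 — both > 1, two phases present.
Newton iteration, β⁰ = 0.5:
  β = 0.5000: g = -0.07611, g' = -0.2985 → β = 0.2450
  β = 0.2450: g = 0.00141, g' = -0.3265 → β = 0.2493
Converged at β = 0.2493.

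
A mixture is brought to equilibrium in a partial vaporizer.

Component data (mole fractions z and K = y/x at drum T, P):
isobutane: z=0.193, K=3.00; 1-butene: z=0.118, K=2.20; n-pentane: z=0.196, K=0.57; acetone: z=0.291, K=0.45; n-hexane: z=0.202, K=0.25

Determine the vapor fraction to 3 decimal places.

Newton–Raphson from ψ = 0.56:
  ψ = 0.560: g = -0.3367, g' = -0.817 → ψ = 0.148
  ψ = 0.148: g = -0.0164, g' = -0.872 → ψ = 0.129
Converged at ψ = 0.129.

ψ = 0.129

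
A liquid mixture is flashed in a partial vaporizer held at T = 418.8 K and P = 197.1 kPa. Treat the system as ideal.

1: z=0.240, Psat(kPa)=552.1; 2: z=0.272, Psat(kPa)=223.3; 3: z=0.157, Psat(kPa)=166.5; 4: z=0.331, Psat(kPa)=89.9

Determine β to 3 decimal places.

Raoult's law: Kᵢ = Pᵢˢᵃᵗ/P = Pᵢˢᵃᵗ/197.1.
  K_1 = 552.1/197.1 = 2.80112, K_2 = 223.3/197.1 = 1.13293, K_3 = 166.5/197.1 = 0.84475, K_4 = 89.9/197.1 = 0.45611
Let β = V/F and solve Σ zᵢ(Kᵢ−1)/(1+β(Kᵢ−1)) = 0.
Check two-phase: ΣzᵢKᵢ = 1.264 > 1 and Σzᵢ/Kᵢ = 1.237 > 1, so g(0) = 0.264 > 0 and g(1) = -0.237 < 0.
Iterate (Newton) starting at β = 0.37:
  β = 0.370: g = 0.0426, g' = -0.442 → β = 0.466
  β = 0.466: g = 0.0015, g' = -0.414 → β = 0.470
Converged at β = 0.470.

β = 0.470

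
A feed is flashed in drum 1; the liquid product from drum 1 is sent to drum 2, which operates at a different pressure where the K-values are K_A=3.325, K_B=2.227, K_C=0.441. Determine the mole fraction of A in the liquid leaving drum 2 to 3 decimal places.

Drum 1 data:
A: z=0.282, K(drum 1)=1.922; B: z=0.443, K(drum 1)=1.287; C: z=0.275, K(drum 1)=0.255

Drum 1:
Newton–Raphson from ψ₁ = 0.58:
  ψ₁ = 0.580: g = -0.0824, g' = -0.602 → ψ₁ = 0.443
  ψ₁ = 0.443: g = -0.0085, g' = -0.490 → ψ₁ = 0.426
Converged at ψ₁ = 0.426.
Drum-1 compositions:
  A: x = 0.203, y = 0.389
  B: x = 0.395, y = 0.508
  C: x = 0.403, y = 0.103
Drum-2 feed = drum-1 liquid: z₂ = (0.2025, 0.3948, 0.4027).
Drum 2:
Material balance + equilibrium reduce to Σ zᵢ(Kᵢ−1)/(1+ψ₂(Kᵢ−1)) = 0.
g(0) = ΣzᵢKᵢ − 1 = 0.730 and g(1) = 1 − Σzᵢ/Kᵢ = -0.151, so a root lies in (0, 1).
Newton iteration, ψ₂⁰ = 0.61:
  ψ₂ = 0.610: g = 0.1301, g' = -0.671 → ψ₂ = 0.804
  ψ₂ = 0.804: g = -0.0008, g' = -0.699 → ψ₂ = 0.803
Converged at ψ₂ = 0.803.
  A: x = 0.071, y = 0.235
  B: x = 0.199, y = 0.443
  C: x = 0.730, y = 0.322

x_A (drum 2) = 0.071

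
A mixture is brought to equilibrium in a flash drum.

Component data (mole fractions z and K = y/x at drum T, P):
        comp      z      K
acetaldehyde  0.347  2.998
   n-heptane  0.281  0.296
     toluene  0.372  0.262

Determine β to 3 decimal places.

β = 0.153

Newton iteration, β⁰ = 0.5:
  β = 0.500: g = -0.3935, g' = -1.187 → β = 0.169
  β = 0.169: g = -0.0193, g' = -1.219 → β = 0.153
Converged at β = 0.153.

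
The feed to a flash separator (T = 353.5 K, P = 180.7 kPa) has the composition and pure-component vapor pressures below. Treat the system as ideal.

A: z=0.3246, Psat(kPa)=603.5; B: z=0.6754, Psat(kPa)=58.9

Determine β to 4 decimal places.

Raoult's law: Kᵢ = Pᵢˢᵃᵗ/P = Pᵢˢᵃᵗ/180.7.
  K_A = 603.5/180.7 = 3.339790, K_B = 58.9/180.7 = 0.325955
Let β = V/F and solve Σ zᵢ(Kᵢ−1)/(1+β(Kᵢ−1)) = 0.
Feasibility: ΣzᵢKᵢ = 1.3042, Σzᵢ/Kᵢ = 2.1693 — both > 1, two phases present.
Newton–Raphson from β = 0.5:
  β = 0.5000: g = -0.33666, g' = -1.0756 → β = 0.1870
  β = 0.1870: g = 0.00743, g' = -1.2617 → β = 0.1929
Converged at β = 0.1929.

β = 0.1929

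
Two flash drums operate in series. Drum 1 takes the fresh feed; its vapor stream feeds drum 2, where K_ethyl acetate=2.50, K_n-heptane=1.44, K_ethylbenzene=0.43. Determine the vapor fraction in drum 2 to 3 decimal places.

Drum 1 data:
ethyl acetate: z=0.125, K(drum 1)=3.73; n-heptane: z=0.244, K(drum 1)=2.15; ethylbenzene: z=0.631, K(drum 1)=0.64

Drum 1:
Material balance + equilibrium reduce to Σ zᵢ(Kᵢ−1)/(1+ψ₁(Kᵢ−1)) = 0.
Check two-phase: ΣzᵢKᵢ = 1.395 > 1 and Σzᵢ/Kᵢ = 1.133 > 1, so g(0) = 0.395 > 0 and g(1) = -0.133 < 0.
Iterate (Newton) starting at ψ₁ = 0.5:
  ψ₁ = 0.500: g = 0.0454, g' = -0.418 → ψ₁ = 0.609
  ψ₁ = 0.609: g = 0.0024, g' = -0.377 → ψ₁ = 0.615
Converged at ψ₁ = 0.615.
Drum-1 compositions:
  ethyl acetate: x = 0.047, y = 0.174
  n-heptane: x = 0.143, y = 0.307
  ethylbenzene: x = 0.810, y = 0.519
Drum-2 feed = drum-1 vapor: z₂ = (0.1740, 0.3073, 0.5187).
Drum 2:
Let ψ₂ = V/F and solve Σ zᵢ(Kᵢ−1)/(1+ψ₂(Kᵢ−1)) = 0.
Feasibility: ΣzᵢKᵢ = 1.101, Σzᵢ/Kᵢ = 1.489 — both > 1, two phases present.
Iterate (Newton) starting at ψ₂ = 0.6:
  ψ₂ = 0.600: g = -0.2049, g' = -0.535 → ψ₂ = 0.217
  ψ₂ = 0.217: g = -0.0169, g' = -0.492 → ψ₂ = 0.182
  ψ₂ = 0.182: g = 0.0002, g' = -0.502 → ψ₂ = 0.183
Converged at ψ₂ = 0.183.
  ethyl acetate: x = 0.137, y = 0.341
  n-heptane: x = 0.284, y = 0.410
  ethylbenzene: x = 0.579, y = 0.249

V/F (drum 2) = 0.183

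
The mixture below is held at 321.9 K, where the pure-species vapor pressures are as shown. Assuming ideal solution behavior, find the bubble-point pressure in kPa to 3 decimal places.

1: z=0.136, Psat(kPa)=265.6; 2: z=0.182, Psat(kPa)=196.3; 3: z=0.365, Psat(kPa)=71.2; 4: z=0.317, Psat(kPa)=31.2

At the bubble point ψ → 0, so ΣzᵢKᵢ = 1 with Kᵢ = Pᵢˢᵃᵗ/P ⇒ P = ΣzᵢPᵢˢᵃᵗ.
P = 0.136·265.6 + 0.182·196.3 + 0.365·71.2 + 0.317·31.2 = 107.727 kPa

Pbub = 107.727 kPa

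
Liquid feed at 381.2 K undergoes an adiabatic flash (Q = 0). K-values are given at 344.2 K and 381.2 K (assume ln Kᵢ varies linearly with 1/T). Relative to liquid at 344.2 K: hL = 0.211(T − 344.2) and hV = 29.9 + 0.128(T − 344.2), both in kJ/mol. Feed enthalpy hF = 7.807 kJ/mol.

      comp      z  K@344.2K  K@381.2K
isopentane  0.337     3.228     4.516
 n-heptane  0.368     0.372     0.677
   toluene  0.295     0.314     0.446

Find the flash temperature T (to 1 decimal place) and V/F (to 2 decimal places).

Adiabatic flash: solve Rachford–Rice at each trial T, then check hF = ψ·hV(T) + (1−ψ)·hL(T).
  T = 344.2 K: K = (3.228, 0.372, 0.314), RR gives ψ = 0.218, H_out = 6.509 kJ/mol
  T = 381.2 K: K = (4.516, 0.677, 0.446), RR gives ψ = 0.584, H_out = 23.474 kJ/mol
  T = 362.7 K: K = (3.851, 0.510, 0.378), RR gives ψ = 0.379, H_out = 14.648 kJ/mol
  T = 353.4 K: K = (3.532, 0.437, 0.345), RR gives ψ = 0.295, H_out = 10.548 kJ/mol
  T = 348.8 K: K = (3.379, 0.404, 0.329), RR gives ψ = 0.256, H_out = 8.536 kJ/mol
  T = 346.5 K: K = (3.303, 0.388, 0.322), RR gives ψ = 0.237, H_out = 7.525 kJ/mol
Linear interpolation between T = 346.5 (H_out = 7.525) and T = 348.8 (H_out = 8.536) on hF = 7.807 gives T ≈ 347.1 K, at which ψ = 0.24.

T = 347.1 K, V/F = 0.24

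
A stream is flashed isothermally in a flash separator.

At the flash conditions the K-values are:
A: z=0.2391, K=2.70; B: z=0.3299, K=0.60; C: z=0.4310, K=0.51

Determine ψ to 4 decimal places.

ψ = 0.0824

Rachford–Rice: g(ψ) = Σ zᵢ(Kᵢ−1)/(1+ψ(Kᵢ−1)) = 0.
Check two-phase: ΣzᵢKᵢ = 1.0633 > 1 and Σzᵢ/Kᵢ = 1.4835 > 1, so g(0) = 0.0633 > 0 and g(1) = -0.4835 < 0.
Newton–Raphson from ψ = 0.5:
  ψ = 0.5000: g = -0.22496, g' = -0.4659 → ψ = 0.0172
  ψ = 0.0172: g = 0.04909, g' = -0.8111 → ψ = 0.0777
  ψ = 0.0777: g = 0.00331, g' = -0.7072 → ψ = 0.0824
Converged at ψ = 0.0824.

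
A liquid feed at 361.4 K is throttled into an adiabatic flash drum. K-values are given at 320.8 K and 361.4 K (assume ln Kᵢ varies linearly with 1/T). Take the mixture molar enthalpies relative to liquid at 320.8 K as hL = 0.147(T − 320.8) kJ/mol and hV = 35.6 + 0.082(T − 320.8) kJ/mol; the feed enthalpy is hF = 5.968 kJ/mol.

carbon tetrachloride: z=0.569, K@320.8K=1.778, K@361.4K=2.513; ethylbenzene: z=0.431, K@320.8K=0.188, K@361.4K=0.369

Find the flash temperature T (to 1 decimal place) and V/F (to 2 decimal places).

Adiabatic flash: solve Rachford–Rice at each trial T, then check hF = ψ·hV(T) + (1−ψ)·hL(T).
  T = 320.8 K: K = (1.778, 0.188), RR gives ψ = 0.147, H_out = 5.224 kJ/mol
  T = 361.4 K: K = (2.513, 0.369), RR gives ψ = 0.617, H_out = 26.301 kJ/mol
  T = 341.1 K: K = (2.136, 0.269), RR gives ψ = 0.399, H_out = 16.648 kJ/mol
  T = 331.0 K: K = (1.955, 0.226), RR gives ψ = 0.284, H_out = 11.423 kJ/mol
  T = 325.9 K: K = (1.866, 0.207), RR gives ψ = 0.219, H_out = 8.483 kJ/mol
  T = 323.4 K: K = (1.823, 0.197), RR gives ψ = 0.185, H_out = 6.933 kJ/mol
  T = 322.1 K: K = (1.800, 0.193), RR gives ψ = 0.166, H_out = 6.092 kJ/mol
Linear interpolation between T = 320.8 (H_out = 5.224) and T = 322.1 (H_out = 6.092) on hF = 5.968 gives T ≈ 321.9 K, at which ψ = 0.16.

T = 321.9 K, V/F = 0.16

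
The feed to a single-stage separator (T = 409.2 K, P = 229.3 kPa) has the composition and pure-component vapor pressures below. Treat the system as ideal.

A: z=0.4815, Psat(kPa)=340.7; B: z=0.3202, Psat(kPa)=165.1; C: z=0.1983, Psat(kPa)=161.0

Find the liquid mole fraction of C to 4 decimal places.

Raoult's law: Kᵢ = Pᵢˢᵃᵗ/P = Pᵢˢᵃᵗ/229.3.
  K_A = 340.7/229.3 = 1.485826, K_B = 165.1/229.3 = 0.720017, K_C = 161.0/229.3 = 0.702137
Rachford–Rice: g(ψ) = Σ zᵢ(Kᵢ−1)/(1+ψ(Kᵢ−1)) = 0.
g(0) = ΣzᵢKᵢ − 1 = 0.0852 and g(1) = 1 − Σzᵢ/Kᵢ = -0.0512, so a root lies in (0, 1).
Newton–Raphson from ψ = 0.5:
  ψ = 0.5000: g = 0.01456, g' = -0.1318 → ψ = 0.6105
  ψ = 0.6105: g = 0.00009, g' = -0.1304 → ψ = 0.6112
Converged at ψ = 0.6112.
Compositions from xᵢ = zᵢ/(1+ψ(Kᵢ−1)), yᵢ = Kᵢxᵢ:
  A: x = 0.3713, y = 0.5516
  B: x = 0.3863, y = 0.2781
  C: x = 0.2424, y = 0.1702

x_C = 0.2424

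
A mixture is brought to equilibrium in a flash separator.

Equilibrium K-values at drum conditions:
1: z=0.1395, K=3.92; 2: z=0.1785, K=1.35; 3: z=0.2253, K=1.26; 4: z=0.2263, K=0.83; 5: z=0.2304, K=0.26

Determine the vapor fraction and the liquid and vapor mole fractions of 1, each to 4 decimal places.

ψ = 0.4226, x_1 = 0.0624, y_1 = 0.2448

Material balance + equilibrium reduce to Σ zᵢ(Kᵢ−1)/(1+ψ(Kᵢ−1)) = 0.
Check two-phase: ΣzᵢKᵢ = 1.3194 > 1 and Σzᵢ/Kᵢ = 1.5054 > 1, so g(0) = 0.3194 > 0 and g(1) = -0.5054 < 0.
Newton iteration, ψ⁰ = 0.5:
  ψ = 0.5000: g = -0.04208, g' = -0.5500 → ψ = 0.4235
  ψ = 0.4235: g = -0.00047, g' = -0.5419 → ψ = 0.4226
Converged at ψ = 0.4226.
Compositions from xᵢ = zᵢ/(1+ψ(Kᵢ−1)), yᵢ = Kᵢxᵢ:
  1: x = 0.0624, y = 0.2448
  2: x = 0.1555, y = 0.2099
  3: x = 0.2030, y = 0.2558
  4: x = 0.2438, y = 0.2024
  5: x = 0.3352, y = 0.0872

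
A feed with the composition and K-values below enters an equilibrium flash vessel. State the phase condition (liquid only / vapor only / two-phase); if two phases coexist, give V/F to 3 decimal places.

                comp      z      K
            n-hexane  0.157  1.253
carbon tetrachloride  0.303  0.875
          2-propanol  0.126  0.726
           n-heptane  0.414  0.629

liquid only

ΣzᵢKᵢ = 0.814; Σzᵢ/Kᵢ = 1.303.
Since ΣzᵢKᵢ < 1 the mixture is below its bubble point — single liquid phase.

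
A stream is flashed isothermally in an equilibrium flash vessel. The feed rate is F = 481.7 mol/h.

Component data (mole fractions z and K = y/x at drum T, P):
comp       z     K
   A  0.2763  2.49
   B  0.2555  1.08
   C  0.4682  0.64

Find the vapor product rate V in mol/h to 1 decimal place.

Material balance + equilibrium reduce to Σ zᵢ(Kᵢ−1)/(1+ψ(Kᵢ−1)) = 0.
g(0) = ΣzᵢKᵢ − 1 = 0.2636 and g(1) = 1 − Σzᵢ/Kᵢ = -0.0791, so a root lies in (0, 1).
Newton–Raphson from ψ = 0.57:
  ψ = 0.5700: g = 0.03010, g' = -0.2769 → ψ = 0.6787
  ψ = 0.6787: g = 0.00103, g' = -0.2594 → ψ = 0.6827
Converged at ψ = 0.6827.
Then V = ψ·F = 0.6827·481.7 = 328.8 mol/h and L = F − V = 152.9 mol/h.

V = 328.8 mol/h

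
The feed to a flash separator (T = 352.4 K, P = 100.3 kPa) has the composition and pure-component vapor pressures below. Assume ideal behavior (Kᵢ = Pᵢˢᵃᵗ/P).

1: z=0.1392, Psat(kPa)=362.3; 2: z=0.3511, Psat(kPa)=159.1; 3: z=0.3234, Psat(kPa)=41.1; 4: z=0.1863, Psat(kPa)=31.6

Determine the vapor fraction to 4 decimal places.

ψ = 0.2804

Raoult's law: Kᵢ = Pᵢˢᵃᵗ/P = Pᵢˢᵃᵗ/100.3.
  K_1 = 362.3/100.3 = 3.612164, K_2 = 159.1/100.3 = 1.586241, K_3 = 41.1/100.3 = 0.409771, K_4 = 31.6/100.3 = 0.315055
Newton–Raphson from ψ = 0.5:
  ψ = 0.5000: g = -0.14802, g' = -0.6797 → ψ = 0.2822
  ψ = 0.2822: g = -0.00130, g' = -0.7001 → ψ = 0.2804
Converged at ψ = 0.2804.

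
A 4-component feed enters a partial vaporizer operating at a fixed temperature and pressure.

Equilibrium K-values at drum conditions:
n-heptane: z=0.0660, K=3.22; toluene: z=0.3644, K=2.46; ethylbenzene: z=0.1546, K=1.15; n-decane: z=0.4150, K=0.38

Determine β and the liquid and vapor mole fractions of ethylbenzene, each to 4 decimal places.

β = 0.5382, x_ethylbenzene = 0.1431, y_ethylbenzene = 0.1645

Newton iteration, β⁰ = 0.5:
  β = 0.5000: g = 0.02564, g' = -0.6707 → β = 0.5382
Converged at β = 0.5382.
Compositions from xᵢ = zᵢ/(1+β(Kᵢ−1)), yᵢ = Kᵢxᵢ:
  n-heptane: x = 0.0301, y = 0.0968
  toluene: x = 0.2041, y = 0.5020
  ethylbenzene: x = 0.1431, y = 0.1645
  n-decane: x = 0.6228, y = 0.2367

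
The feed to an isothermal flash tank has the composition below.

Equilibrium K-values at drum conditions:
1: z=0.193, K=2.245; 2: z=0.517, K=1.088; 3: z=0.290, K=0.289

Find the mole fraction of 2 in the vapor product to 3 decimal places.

y_2 = 0.553

Material balance + equilibrium reduce to Σ zᵢ(Kᵢ−1)/(1+V/F(Kᵢ−1)) = 0.
Feasibility: ΣzᵢKᵢ = 1.080, Σzᵢ/Kᵢ = 1.565 — both > 1, two phases present.
Newton iteration, V/F⁰ = 0.34:
  V/F = 0.340: g = -0.0589, g' = -0.406 → V/F = 0.195
  V/F = 0.195: g = -0.0013, g' = -0.395 → V/F = 0.192
Converged at V/F = 0.192.
Compositions from xᵢ = zᵢ/(1+V/F(Kᵢ−1)), yᵢ = Kᵢxᵢ:
  1: x = 0.156, y = 0.350
  2: x = 0.508, y = 0.553
  3: x = 0.336, y = 0.097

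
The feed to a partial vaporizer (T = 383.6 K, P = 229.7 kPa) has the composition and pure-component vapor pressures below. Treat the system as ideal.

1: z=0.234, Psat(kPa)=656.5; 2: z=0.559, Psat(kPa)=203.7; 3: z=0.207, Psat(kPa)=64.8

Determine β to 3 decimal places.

β = 0.348

Raoult's law: Kᵢ = Pᵢˢᵃᵗ/P = Pᵢˢᵃᵗ/229.7.
  K_1 = 656.5/229.7 = 2.85808, K_2 = 203.7/229.7 = 0.88681, K_3 = 64.8/229.7 = 0.28211
Let β = V/F and solve Σ zᵢ(Kᵢ−1)/(1+β(Kᵢ−1)) = 0.
Feasibility: ΣzᵢKᵢ = 1.223, Σzᵢ/Kᵢ = 1.446 — both > 1, two phases present.
Newton iteration, β⁰ = 0.5:
  β = 0.500: g = -0.0735, g' = -0.485 → β = 0.348
Converged at β = 0.348.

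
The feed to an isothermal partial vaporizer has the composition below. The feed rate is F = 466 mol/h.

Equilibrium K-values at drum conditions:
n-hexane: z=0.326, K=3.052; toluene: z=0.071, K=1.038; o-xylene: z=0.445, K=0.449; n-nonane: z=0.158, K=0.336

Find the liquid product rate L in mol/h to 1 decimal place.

Rachford–Rice: g(ψ) = Σ zᵢ(Kᵢ−1)/(1+ψ(Kᵢ−1)) = 0.
Feasibility: ΣzᵢKᵢ = 1.322, Σzᵢ/Kᵢ = 1.637 — both > 1, two phases present.
Newton–Raphson from ψ = 0.36:
  ψ = 0.360: g = -0.0563, g' = -0.785 → ψ = 0.288
  ψ = 0.288: g = 0.0018, g' = -0.840 → ψ = 0.290
Converged at ψ = 0.290.
Then V = ψ·F = 0.2904·466 = 135.3 mol/h and L = F − V = 330.7 mol/h.

L = 330.7 mol/h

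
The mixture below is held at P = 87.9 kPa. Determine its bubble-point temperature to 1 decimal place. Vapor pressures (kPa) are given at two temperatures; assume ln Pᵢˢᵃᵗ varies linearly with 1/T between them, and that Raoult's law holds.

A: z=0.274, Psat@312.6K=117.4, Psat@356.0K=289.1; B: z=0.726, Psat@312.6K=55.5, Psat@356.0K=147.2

Bubble-point temperature: ΣzᵢPᵢˢᵃᵗ(T) = P. Interpolate ln Pᵢˢᵃᵗ = aᵢ + bᵢ/T.
  T = 312.6 K: ΣzᵢPᵢˢᵃᵗ = 72.46 kPa
  T = 356.0 K: ΣzᵢPᵢˢᵃᵗ = 186.08 kPa
  T = 334.3 K: ΣzᵢPᵢˢᵃᵗ = 119.71 kPa
  T = 323.5 K: ΣzᵢPᵢˢᵃᵗ = 94.03 kPa
  T = 318.1 K: ΣzᵢPᵢˢᵃᵗ = 82.82 kPa
  T = 320.8 K: ΣzᵢPᵢˢᵃᵗ = 88.29 kPa
Interpolating between 318.1 K and 320.8 K gives T ≈ 320.6 K.

T = 320.6 K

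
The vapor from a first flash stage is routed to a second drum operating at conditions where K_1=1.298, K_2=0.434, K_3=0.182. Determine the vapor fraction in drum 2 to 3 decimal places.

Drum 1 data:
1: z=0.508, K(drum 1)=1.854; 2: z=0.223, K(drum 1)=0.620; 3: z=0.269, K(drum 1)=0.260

Drum 1:
Let ψ₁ = V/F and solve Σ zᵢ(Kᵢ−1)/(1+ψ₁(Kᵢ−1)) = 0.
Feasibility: ΣzᵢKᵢ = 1.150, Σzᵢ/Kᵢ = 1.668 — both > 1, two phases present.
Iterate (Newton) starting at ψ₁ = 0.52:
  ψ₁ = 0.520: g = -0.1288, g' = -0.617 → ψ₁ = 0.311
  ψ₁ = 0.311: g = -0.0120, g' = -0.521 → ψ₁ = 0.288
Converged at ψ₁ = 0.288.
Drum-1 compositions:
  1: x = 0.408, y = 0.756
  2: x = 0.250, y = 0.155
  3: x = 0.342, y = 0.089
Drum-2 feed = drum-1 vapor: z₂ = (0.7558, 0.1553, 0.0889).
Drum 2:
Rachford–Rice: g(ψ₂) = Σ zᵢ(Kᵢ−1)/(1+ψ₂(Kᵢ−1)) = 0.
Feasibility: ΣzᵢKᵢ = 1.065, Σzᵢ/Kᵢ = 1.428 — both > 1, two phases present.
Newton–Raphson from ψ₂ = 0.5:
  ψ₂ = 0.500: g = -0.0496, g' = -0.318 → ψ₂ = 0.344
  ψ₂ = 0.344: g = -0.0060, g' = -0.247 → ψ₂ = 0.320
  ψ₂ = 0.320: g = -0.0001, g' = -0.239 → ψ₂ = 0.319
Converged at ψ₂ = 0.319.
  1: x = 0.690, y = 0.896
  2: x = 0.190, y = 0.082
  3: x = 0.120, y = 0.022

V/F (drum 2) = 0.319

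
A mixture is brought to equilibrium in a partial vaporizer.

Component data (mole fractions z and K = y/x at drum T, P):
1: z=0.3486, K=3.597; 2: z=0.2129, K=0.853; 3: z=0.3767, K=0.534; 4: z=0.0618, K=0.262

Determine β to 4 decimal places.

Newton iteration, β⁰ = 0.5:
  β = 0.5000: g = 0.05894, g' = -0.6740 → β = 0.5875
  β = 0.5875: g = 0.00197, g' = -0.6341 → β = 0.5906
Converged at β = 0.5906.

β = 0.5906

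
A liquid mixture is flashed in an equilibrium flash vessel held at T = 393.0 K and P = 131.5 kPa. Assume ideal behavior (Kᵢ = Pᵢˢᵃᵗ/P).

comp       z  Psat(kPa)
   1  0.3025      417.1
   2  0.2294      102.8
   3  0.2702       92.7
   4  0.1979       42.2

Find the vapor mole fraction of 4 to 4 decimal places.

y_4 = 0.0902

Raoult's law: Kᵢ = Pᵢˢᵃᵗ/P = Pᵢˢᵃᵗ/131.5.
  K_1 = 417.1/131.5 = 3.171863, K_2 = 102.8/131.5 = 0.781749, K_3 = 92.7/131.5 = 0.704943, K_4 = 42.2/131.5 = 0.320913
Material balance + equilibrium reduce to Σ zᵢ(Kᵢ−1)/(1+β(Kᵢ−1)) = 0.
g(0) = ΣzᵢKᵢ − 1 = 0.3928 and g(1) = 1 − Σzᵢ/Kᵢ = -0.3888, so a root lies in (0, 1).
Newton iteration, β⁰ = 0.3:
  β = 0.3000: g = 0.08798, g' = -0.7079 → β = 0.4243
  β = 0.4243: g = 0.00682, g' = -0.6106 → β = 0.4355
Converged at β = 0.4355.
Compositions from xᵢ = zᵢ/(1+β(Kᵢ−1)), yᵢ = Kᵢxᵢ:
  1: x = 0.1555, y = 0.4931
  2: x = 0.2535, y = 0.1982
  3: x = 0.3100, y = 0.2186
  4: x = 0.2810, y = 0.0902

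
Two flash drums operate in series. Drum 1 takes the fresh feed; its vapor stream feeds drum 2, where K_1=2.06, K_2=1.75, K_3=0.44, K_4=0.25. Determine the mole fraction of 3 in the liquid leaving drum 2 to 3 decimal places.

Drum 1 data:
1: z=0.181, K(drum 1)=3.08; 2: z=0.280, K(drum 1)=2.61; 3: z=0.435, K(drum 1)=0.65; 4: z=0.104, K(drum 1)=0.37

x_3 (drum 2) = 0.489

Drum 1:
Material balance + equilibrium reduce to Σ zᵢ(Kᵢ−1)/(1+ψ₁(Kᵢ−1)) = 0.
g(0) = ΣzᵢKᵢ − 1 = 0.610 and g(1) = 1 − Σzᵢ/Kᵢ = -0.116, so a root lies in (0, 1).
Iterate (Newton) starting at ψ₁ = 0.68:
  ψ₁ = 0.680: g = 0.0567, g' = -0.518 → ψ₁ = 0.789
  ψ₁ = 0.789: g = 0.0002, g' = -0.518 → ψ₁ = 0.790
Converged at ψ₁ = 0.790.
Drum-1 compositions:
  1: x = 0.068, y = 0.211
  2: x = 0.123, y = 0.322
  3: x = 0.601, y = 0.391
  4: x = 0.207, y = 0.077
Drum-2 feed = drum-1 vapor: z₂ = (0.2109, 0.3217, 0.3908, 0.0766).
Drum 2:
Material balance + equilibrium reduce to Σ zᵢ(Kᵢ−1)/(1+ψ₂(Kᵢ−1)) = 0.
g(0) = ΣzᵢKᵢ − 1 = 0.189 and g(1) = 1 − Σzᵢ/Kᵢ = -0.481, so a root lies in (0, 1).
Iterate (Newton) starting at ψ₂ = 0.5:
  ψ₂ = 0.500: g = -0.0743, g' = -0.544 → ψ₂ = 0.363
  ψ₂ = 0.363: g = -0.0027, g' = -0.510 → ψ₂ = 0.358
Converged at ψ₂ = 0.358.
  1: x = 0.153, y = 0.315
  2: x = 0.254, y = 0.444
  3: x = 0.489, y = 0.215
  4: x = 0.105, y = 0.026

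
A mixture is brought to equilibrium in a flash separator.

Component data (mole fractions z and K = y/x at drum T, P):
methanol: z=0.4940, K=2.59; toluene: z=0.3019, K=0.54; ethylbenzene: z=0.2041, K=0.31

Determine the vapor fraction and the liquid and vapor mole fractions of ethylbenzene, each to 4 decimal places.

ψ = 0.5585, x_ethylbenzene = 0.3321, y_ethylbenzene = 0.1029

Let ψ = V/F and solve Σ zᵢ(Kᵢ−1)/(1+ψ(Kᵢ−1)) = 0.
Check two-phase: ΣzᵢKᵢ = 1.5058 > 1 and Σzᵢ/Kᵢ = 1.4082 > 1, so g(0) = 0.5058 > 0 and g(1) = -0.4082 < 0.
Newton–Raphson from ψ = 0.5:
  ψ = 0.5000: g = 0.04222, g' = -0.7218 → ψ = 0.5585
Converged at ψ = 0.5585.
Compositions from xᵢ = zᵢ/(1+ψ(Kᵢ−1)), yᵢ = Kᵢxᵢ:
  methanol: x = 0.2616, y = 0.6777
  toluene: x = 0.4063, y = 0.2194
  ethylbenzene: x = 0.3321, y = 0.1029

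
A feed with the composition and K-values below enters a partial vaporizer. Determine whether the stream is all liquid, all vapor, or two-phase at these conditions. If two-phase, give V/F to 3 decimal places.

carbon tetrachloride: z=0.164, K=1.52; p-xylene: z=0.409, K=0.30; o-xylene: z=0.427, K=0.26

all liquid

ΣzᵢKᵢ = 0.483; Σzᵢ/Kᵢ = 3.114.
Since ΣzᵢKᵢ < 1 the mixture is below its bubble point — single liquid phase.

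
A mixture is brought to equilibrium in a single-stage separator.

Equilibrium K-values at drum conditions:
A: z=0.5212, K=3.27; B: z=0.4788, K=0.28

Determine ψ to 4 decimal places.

Rachford–Rice: g(ψ) = Σ zᵢ(Kᵢ−1)/(1+ψ(Kᵢ−1)) = 0.
Feasibility: ΣzᵢKᵢ = 1.8384, Σzᵢ/Kᵢ = 1.8694 — both > 1, two phases present.
Iterate (Newton) starting at ψ = 0.5:
  ψ = 0.5000: g = 0.01551, g' = -1.1952 → ψ = 0.5130
Converged at ψ = 0.5130.

ψ = 0.5130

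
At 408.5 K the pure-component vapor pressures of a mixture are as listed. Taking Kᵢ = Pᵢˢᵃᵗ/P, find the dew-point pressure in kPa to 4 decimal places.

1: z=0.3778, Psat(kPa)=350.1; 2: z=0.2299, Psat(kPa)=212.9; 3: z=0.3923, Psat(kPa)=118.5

Pdew = 182.8315 kPa

At the dew point ψ → 1, so Σzᵢ/Kᵢ = 1 with Kᵢ = Pᵢˢᵃᵗ/P ⇒ 1/P = Σzᵢ/Pᵢˢᵃᵗ.
1/P = 0.3778/350.1 + 0.2299/212.9 + 0.3923/118.5 = 0.0054695 ⇒ P = 182.8315 kPa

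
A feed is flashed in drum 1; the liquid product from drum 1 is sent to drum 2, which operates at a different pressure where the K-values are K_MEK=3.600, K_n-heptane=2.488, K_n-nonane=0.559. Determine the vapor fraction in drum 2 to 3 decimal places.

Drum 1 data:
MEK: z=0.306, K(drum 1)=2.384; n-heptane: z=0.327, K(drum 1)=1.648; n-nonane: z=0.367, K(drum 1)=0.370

V/F (drum 2) = 0.581

Drum 1:
Rachford–Rice: g(ψ₁) = Σ zᵢ(Kᵢ−1)/(1+ψ₁(Kᵢ−1)) = 0.
Feasibility: ΣzᵢKᵢ = 1.404, Σzᵢ/Kᵢ = 1.319 — both > 1, two phases present.
Iterate (Newton) starting at ψ₁ = 0.43:
  ψ₁ = 0.430: g = 0.1141, g' = -0.588 → ψ₁ = 0.624
  ψ₁ = 0.624: g = -0.0028, g' = -0.634 → ψ₁ = 0.620
Converged at ψ₁ = 0.619.
Drum-1 compositions:
  MEK: x = 0.165, y = 0.393
  n-heptane: x = 0.233, y = 0.385
  n-nonane: x = 0.602, y = 0.223
Drum-2 feed = drum-1 liquid: z₂ = (0.1647, 0.2333, 0.6019).
Drum 2:
Rachford–Rice: g(ψ₂) = Σ zᵢ(Kᵢ−1)/(1+ψ₂(Kᵢ−1)) = 0.
Feasibility: ΣzᵢKᵢ = 1.510, Σzᵢ/Kᵢ = 1.216 — both > 1, two phases present.
Iterate (Newton) starting at ψ₂ = 0.5:
  ψ₂ = 0.500: g = 0.0448, g' = -0.573 → ψ₂ = 0.578
  ψ₂ = 0.578: g = 0.0015, g' = -0.538 → ψ₂ = 0.581
Converged at ψ₂ = 0.581.
  MEK: x = 0.066, y = 0.236
  n-heptane: x = 0.125, y = 0.311
  n-nonane: x = 0.809, y = 0.452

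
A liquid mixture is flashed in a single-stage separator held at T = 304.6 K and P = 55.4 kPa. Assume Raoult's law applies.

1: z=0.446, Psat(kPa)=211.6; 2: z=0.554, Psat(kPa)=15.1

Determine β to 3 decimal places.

β = 0.417

Raoult's law: Kᵢ = Pᵢˢᵃᵗ/P = Pᵢˢᵃᵗ/55.4.
  K_1 = 211.6/55.4 = 3.81949, K_2 = 15.1/55.4 = 0.27256
Let β = V/F and solve Σ zᵢ(Kᵢ−1)/(1+β(Kᵢ−1)) = 0.
g(0) = ΣzᵢKᵢ − 1 = 0.854 and g(1) = 1 − Σzᵢ/Kᵢ = -1.149, so a root lies in (0, 1).
Newton–Raphson from β = 0.5:
  β = 0.500: g = -0.1115, g' = -1.335 → β = 0.416
  β = 0.416: g = 0.0003, g' = -1.353 → β = 0.417
Converged at β = 0.417.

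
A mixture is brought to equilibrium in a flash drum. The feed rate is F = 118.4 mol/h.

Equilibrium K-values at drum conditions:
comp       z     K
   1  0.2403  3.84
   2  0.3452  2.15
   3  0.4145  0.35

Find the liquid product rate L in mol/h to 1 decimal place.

L = 41.4 mol/h

Material balance + equilibrium reduce to Σ zᵢ(Kᵢ−1)/(1+V/F(Kᵢ−1)) = 0.
Check two-phase: ΣzᵢKᵢ = 1.8100 > 1 and Σzᵢ/Kᵢ = 1.4074 > 1, so g(0) = 0.8100 > 0 and g(1) = -0.4074 < 0.
Newton–Raphson from V/F = 0.5:
  V/F = 0.5000: g = 0.13491, g' = -0.8993 → V/F = 0.6500
  V/F = 0.6500: g = 0.00042, g' = -0.9139 → V/F = 0.6505
Converged at V/F = 0.6505.
Then V = V/F·F = 0.6505·118.4 = 77.0 mol/h and L = F − V = 41.4 mol/h.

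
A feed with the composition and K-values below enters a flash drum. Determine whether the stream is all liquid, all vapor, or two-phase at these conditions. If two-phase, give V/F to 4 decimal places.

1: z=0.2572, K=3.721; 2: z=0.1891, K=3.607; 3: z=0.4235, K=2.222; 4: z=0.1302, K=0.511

all vapor

ΣzᵢKᵢ = 2.6467; Σzᵢ/Kᵢ = 0.5669.
Since Σzᵢ/Kᵢ < 1 the mixture is above its dew point — single vapor phase.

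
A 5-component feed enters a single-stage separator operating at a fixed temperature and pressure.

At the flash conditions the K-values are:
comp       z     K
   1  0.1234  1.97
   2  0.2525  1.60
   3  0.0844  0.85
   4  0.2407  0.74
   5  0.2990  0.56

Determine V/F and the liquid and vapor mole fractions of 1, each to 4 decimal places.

Material balance + equilibrium reduce to Σ zᵢ(Kᵢ−1)/(1+V/F(Kᵢ−1)) = 0.
Check two-phase: ΣzᵢKᵢ = 1.0644 > 1 and Σzᵢ/Kᵢ = 1.1789 > 1, so g(0) = 0.0644 > 0 and g(1) = -0.1789 < 0.
Newton iteration, V/F⁰ = 0.36:
  V/F = 0.3600: g = -0.02544, g' = -0.2289 → V/F = 0.2489
  V/F = 0.2489: g = 0.00044, g' = -0.2378 → V/F = 0.2507
Converged at V/F = 0.2507.
Compositions from xᵢ = zᵢ/(1+V/F(Kᵢ−1)), yᵢ = Kᵢxᵢ:
  1: x = 0.0993, y = 0.1955
  2: x = 0.2195, y = 0.3512
  3: x = 0.0877, y = 0.0745
  4: x = 0.2575, y = 0.1905
  5: x = 0.3361, y = 0.1882

V/F = 0.2507, x_1 = 0.0993, y_1 = 0.1955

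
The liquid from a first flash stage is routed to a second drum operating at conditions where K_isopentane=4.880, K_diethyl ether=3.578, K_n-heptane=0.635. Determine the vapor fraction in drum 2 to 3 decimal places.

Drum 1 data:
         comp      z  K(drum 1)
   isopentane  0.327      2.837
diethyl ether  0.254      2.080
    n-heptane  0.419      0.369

Drum 1:
Newton–Raphson from ψ₁ = 0.63:
  ψ₁ = 0.630: g = 0.0029, g' = -0.802 → ψ₁ = 0.634
Converged at ψ₁ = 0.634.
Drum-1 compositions:
  isopentane: x = 0.151, y = 0.429
  diethyl ether: x = 0.151, y = 0.314
  n-heptane: x = 0.698, y = 0.258
Drum-2 feed = drum-1 liquid: z₂ = (0.1511, 0.1508, 0.6981).
Drum 2:
Let ψ₂ = V/F and solve Σ zᵢ(Kᵢ−1)/(1+ψ₂(Kᵢ−1)) = 0.
g(0) = ΣzᵢKᵢ − 1 = 0.720 and g(1) = 1 − Σzᵢ/Kᵢ = -0.172, so a root lies in (0, 1).
Newton–Raphson from ψ₂ = 0.47:
  ψ₂ = 0.470: g = 0.0759, g' = -0.626 → ψ₂ = 0.591
  ψ₂ = 0.591: g = 0.0071, g' = -0.518 → ψ₂ = 0.605
Converged at ψ₂ = 0.605.
  isopentane: x = 0.045, y = 0.220
  diethyl ether: x = 0.059, y = 0.211
  n-heptane: x = 0.896, y = 0.569

V/F (drum 2) = 0.605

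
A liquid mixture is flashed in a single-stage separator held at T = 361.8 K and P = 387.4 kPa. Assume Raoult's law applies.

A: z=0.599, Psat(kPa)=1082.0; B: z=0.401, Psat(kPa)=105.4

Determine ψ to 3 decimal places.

Raoult's law: Kᵢ = Pᵢˢᵃᵗ/P = Pᵢˢᵃᵗ/387.4.
  K_A = 1082.0/387.4 = 2.79298, K_B = 105.4/387.4 = 0.27207
Rachford–Rice: g(ψ) = Σ zᵢ(Kᵢ−1)/(1+ψ(Kᵢ−1)) = 0.
Check two-phase: ΣzᵢKᵢ = 1.782 > 1 and Σzᵢ/Kᵢ = 1.688 > 1, so g(0) = 0.782 > 0 and g(1) = -0.688 < 0.
Binary case is linear: z₁(K₁−1)(1+ψ(K₂−1)) + z₂(K₂−1)(1+ψ(K₁−1)) = 0
⇒ ψ = [z₁(K₁−1)+z₂(K₂−1)] / [−(K₁−1)(K₂−1)] = 0.7821/1.3052 = 0.599

ψ = 0.599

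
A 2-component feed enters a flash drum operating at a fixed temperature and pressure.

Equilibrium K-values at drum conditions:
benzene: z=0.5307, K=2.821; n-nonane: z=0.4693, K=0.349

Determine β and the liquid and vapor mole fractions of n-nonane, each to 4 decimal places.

Let β = V/F and solve Σ zᵢ(Kᵢ−1)/(1+β(Kᵢ−1)) = 0.
g(0) = ΣzᵢKᵢ − 1 = 0.6609 and g(1) = 1 − Σzᵢ/Kᵢ = -0.5328, so a root lies in (0, 1).
Binary case is linear: z₁(K₁−1)(1+β(K₂−1)) + z₂(K₂−1)(1+β(K₁−1)) = 0
⇒ β = [z₁(K₁−1)+z₂(K₂−1)] / [−(K₁−1)(K₂−1)] = 0.66089/1.18547 = 0.5575
Compositions from xᵢ = zᵢ/(1+β(Kᵢ−1)), yᵢ = Kᵢxᵢ:
  benzene: x = 0.2633, y = 0.7429
  n-nonane: x = 0.7367, y = 0.2571

β = 0.5575, x_n-nonane = 0.7367, y_n-nonane = 0.2571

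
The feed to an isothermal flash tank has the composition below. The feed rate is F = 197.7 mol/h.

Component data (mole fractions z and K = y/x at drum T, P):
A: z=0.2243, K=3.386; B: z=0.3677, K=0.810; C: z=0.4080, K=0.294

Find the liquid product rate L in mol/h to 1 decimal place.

L = 168.0 mol/h

Let ψ = V/F and solve Σ zᵢ(Kᵢ−1)/(1+ψ(Kᵢ−1)) = 0.
Check two-phase: ΣzᵢKᵢ = 1.1773 > 1 and Σzᵢ/Kᵢ = 1.9079 > 1, so g(0) = 0.1773 > 0 and g(1) = -0.9079 < 0.
Newton iteration, ψ⁰ = 0.46:
  ψ = 0.4600: g = -0.24800, g' = -0.7522 → ψ = 0.1303
  ψ = 0.1303: g = 0.01939, g' = -1.0037 → ψ = 0.1496
  ψ = 0.1496: g = 0.00041, g' = -0.9618 → ψ = 0.1500
Converged at ψ = 0.1500.
Then V = ψ·F = 0.1500·197.7 = 29.7 mol/h and L = F − V = 168.0 mol/h.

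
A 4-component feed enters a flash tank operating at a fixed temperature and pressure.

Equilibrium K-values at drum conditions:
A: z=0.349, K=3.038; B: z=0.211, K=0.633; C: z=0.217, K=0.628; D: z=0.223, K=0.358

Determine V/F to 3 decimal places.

Material balance + equilibrium reduce to Σ zᵢ(Kᵢ−1)/(1+V/F(Kᵢ−1)) = 0.
Check two-phase: ΣzᵢKᵢ = 1.410 > 1 and Σzᵢ/Kᵢ = 1.417 > 1, so g(0) = 0.410 > 0 and g(1) = -0.417 < 0.
Newton iteration, V/F⁰ = 0.59:
  V/F = 0.590: g = -0.1098, g' = -0.633 → V/F = 0.416
  V/F = 0.416: g = 0.0024, g' = -0.677 → V/F = 0.420
Converged at V/F = 0.420.

V/F = 0.420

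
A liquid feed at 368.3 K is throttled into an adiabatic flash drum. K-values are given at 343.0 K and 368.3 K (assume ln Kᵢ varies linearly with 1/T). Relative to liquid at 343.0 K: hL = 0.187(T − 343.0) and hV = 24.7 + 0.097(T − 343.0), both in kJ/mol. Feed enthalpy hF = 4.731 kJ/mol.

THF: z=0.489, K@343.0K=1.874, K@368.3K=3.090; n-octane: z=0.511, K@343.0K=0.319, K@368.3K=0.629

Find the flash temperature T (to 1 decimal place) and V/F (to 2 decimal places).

Adiabatic flash: solve Rachford–Rice at each trial T, then check hF = ψ·hV(T) + (1−ψ)·hL(T).
  T = 343.0 K: K = (1.874, 0.319), RR gives ψ = 0.133, H_out = 3.295 kJ/mol
  T = 368.3 K: K = (3.090, 0.629), RR gives ψ = 1.000, H_out = 27.154 kJ/mol
  T = 355.6 K: K = (2.425, 0.453), RR gives ψ = 0.535, H_out = 14.967 kJ/mol
  T = 349.3 K: K = (2.137, 0.381), RR gives ψ = 0.341, H_out = 9.404 kJ/mol
  T = 346.1 K: K = (2.000, 0.349), RR gives ψ = 0.240, H_out = 6.435 kJ/mol
  T = 344.6 K: K = (1.938, 0.334), RR gives ψ = 0.190, H_out = 4.957 kJ/mol
Linear interpolation between T = 343.0 (H_out = 3.295) and T = 344.6 (H_out = 4.957) on hF = 4.731 gives T ≈ 344.4 K, at which ψ = 0.18.

T = 344.4 K, V/F = 0.18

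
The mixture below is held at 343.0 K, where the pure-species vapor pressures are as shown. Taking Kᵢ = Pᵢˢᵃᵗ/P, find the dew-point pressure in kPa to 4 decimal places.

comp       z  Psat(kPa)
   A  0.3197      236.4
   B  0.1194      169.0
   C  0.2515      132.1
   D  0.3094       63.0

Pdew = 112.6907 kPa

At the dew point ψ → 1, so Σzᵢ/Kᵢ = 1 with Kᵢ = Pᵢˢᵃᵗ/P ⇒ 1/P = Σzᵢ/Pᵢˢᵃᵗ.
1/P = 0.3197/236.4 + 0.1194/169.0 + 0.2515/132.1 + 0.3094/63.0 = 0.0088738 ⇒ P = 112.6907 kPa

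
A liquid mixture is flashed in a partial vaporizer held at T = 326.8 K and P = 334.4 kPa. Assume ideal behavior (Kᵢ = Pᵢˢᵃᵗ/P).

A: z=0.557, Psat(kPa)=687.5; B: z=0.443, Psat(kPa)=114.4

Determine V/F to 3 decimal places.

Raoult's law: Kᵢ = Pᵢˢᵃᵗ/P = Pᵢˢᵃᵗ/334.4.
  K_A = 687.5/334.4 = 2.05592, K_B = 114.4/334.4 = 0.34211
Rachford–Rice: g(V/F) = Σ zᵢ(Kᵢ−1)/(1+V/F(Kᵢ−1)) = 0.
Check two-phase: ΣzᵢKᵢ = 1.297 > 1 and Σzᵢ/Kᵢ = 1.566 > 1, so g(0) = 0.297 > 0 and g(1) = -0.566 < 0.
Binary case is linear: z₁(K₁−1)(1+V/F(K₂−1)) + z₂(K₂−1)(1+V/F(K₁−1)) = 0
⇒ V/F = [z₁(K₁−1)+z₂(K₂−1)] / [−(K₁−1)(K₂−1)] = 0.2967/0.6947 = 0.427

V/F = 0.427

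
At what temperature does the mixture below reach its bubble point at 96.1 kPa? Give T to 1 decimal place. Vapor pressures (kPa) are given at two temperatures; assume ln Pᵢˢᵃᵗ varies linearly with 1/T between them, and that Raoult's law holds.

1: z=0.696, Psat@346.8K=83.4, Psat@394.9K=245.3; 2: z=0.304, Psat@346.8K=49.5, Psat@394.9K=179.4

T = 357.4 K

Bubble-point temperature: ΣzᵢPᵢˢᵃᵗ(T) = P. Interpolate ln Pᵢˢᵃᵗ = aᵢ + bᵢ/T.
  T = 346.8 K: ΣzᵢPᵢˢᵃᵗ = 73.09 kPa
  T = 394.9 K: ΣzᵢPᵢˢᵃᵗ = 225.27 kPa
  T = 370.9 K: ΣzᵢPᵢˢᵃᵗ = 133.12 kPa
  T = 358.9 K: ΣzᵢPᵢˢᵃᵗ = 99.74 kPa
  T = 352.9 K: ΣzᵢPᵢˢᵃᵗ = 85.71 kPa
  T = 355.9 K: ΣzᵢPᵢˢᵃᵗ = 92.52 kPa
  T = 357.4 K: ΣzᵢPᵢˢᵃᵗ = 96.07 kPa
Interpolating between 357.4 K and 358.9 K gives T ≈ 357.4 K.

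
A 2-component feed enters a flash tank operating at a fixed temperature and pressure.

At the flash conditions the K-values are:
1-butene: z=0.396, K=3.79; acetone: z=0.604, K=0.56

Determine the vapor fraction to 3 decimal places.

ψ = 0.684

Rachford–Rice: g(ψ) = Σ zᵢ(Kᵢ−1)/(1+ψ(Kᵢ−1)) = 0.
Feasibility: ΣzᵢKᵢ = 1.839, Σzᵢ/Kᵢ = 1.183 — both > 1, two phases present.
Newton iteration, ψ⁰ = 0.41:
  ψ = 0.410: g = 0.1911, g' = -0.845 → ψ = 0.636
  ψ = 0.636: g = 0.0291, g' = -0.626 → ψ = 0.683
  ψ = 0.683: g = 0.0005, g' = -0.604 → ψ = 0.684
Converged at ψ = 0.684.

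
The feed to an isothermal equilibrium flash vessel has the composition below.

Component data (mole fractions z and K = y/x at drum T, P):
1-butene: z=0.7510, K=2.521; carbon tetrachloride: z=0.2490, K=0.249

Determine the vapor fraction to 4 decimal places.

Binary case is linear: z₁(K₁−1)(1+ψ(K₂−1)) + z₂(K₂−1)(1+ψ(K₁−1)) = 0
⇒ ψ = [z₁(K₁−1)+z₂(K₂−1)] / [−(K₁−1)(K₂−1)] = 0.95527/1.14227 = 0.8363

ψ = 0.8363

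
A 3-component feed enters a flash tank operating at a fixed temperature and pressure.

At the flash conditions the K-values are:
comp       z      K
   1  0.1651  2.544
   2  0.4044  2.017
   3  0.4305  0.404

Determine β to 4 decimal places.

β = 0.5816

Material balance + equilibrium reduce to Σ zᵢ(Kᵢ−1)/(1+β(Kᵢ−1)) = 0.
Feasibility: ΣzᵢKᵢ = 1.4096, Σzᵢ/Kᵢ = 1.3310 — both > 1, two phases present.
Newton iteration, β⁰ = 0.58:
  β = 0.5800: g = 0.00104, g' = -0.6322 → β = 0.5816
Converged at β = 0.5816.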